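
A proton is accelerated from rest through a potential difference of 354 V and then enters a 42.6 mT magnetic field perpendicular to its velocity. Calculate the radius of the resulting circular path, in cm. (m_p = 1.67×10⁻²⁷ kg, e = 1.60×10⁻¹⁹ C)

r ≈ 6.38 cm

The kinetic energy gained is K = qV = (1×1.60×10^-19)(354) = 5.66×10^-17 J.
v = √(2K/m) = 2.60×10^5 m/s.
r = mv/(qB) = (1.67×10^-27)(2.60×10^5) / [(1×1.60×10^-19)(0.0426)] = 0.0638 m.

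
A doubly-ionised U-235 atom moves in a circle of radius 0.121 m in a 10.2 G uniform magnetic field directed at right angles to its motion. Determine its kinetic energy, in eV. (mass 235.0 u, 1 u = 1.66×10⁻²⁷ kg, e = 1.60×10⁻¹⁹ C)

v = qBr/m = (2×1.60×10^-19)(1.02×10^-3)(0.121) / (3.90×10^-25) = 101 m/s.
K = ½mv² = 0.5·(3.90×10^-25)·(101)² = 2.00×10^-21 J = 0.0125 eV.

K ≈ 0.0125 eV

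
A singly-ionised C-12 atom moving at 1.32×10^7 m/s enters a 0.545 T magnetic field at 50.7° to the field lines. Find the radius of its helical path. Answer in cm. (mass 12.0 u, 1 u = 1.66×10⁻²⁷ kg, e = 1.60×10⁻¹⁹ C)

r ≈ 233 cm

Only the perpendicular component v⊥ = v sin50.7° = 1.02×10^7 m/s is bent by the field.
r = m v⊥ /(qB) = (1.99×10^-26)(1.02×10^7) / [(1×1.60×10^-19)(0.545)] = 2.33 m.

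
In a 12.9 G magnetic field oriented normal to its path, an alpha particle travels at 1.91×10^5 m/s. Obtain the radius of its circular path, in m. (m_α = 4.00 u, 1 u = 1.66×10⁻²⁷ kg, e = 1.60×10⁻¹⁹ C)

r ≈ 3.07 m

The magnetic force provides the centripetal force: qvB = mv²/r, so r = mv/(qB).
r = (6.64×10^-27 kg)(1.91×10^5 m/s) / [(2×1.60×10^-19 C)(1.29×10^-3 T)] = 3.07 m.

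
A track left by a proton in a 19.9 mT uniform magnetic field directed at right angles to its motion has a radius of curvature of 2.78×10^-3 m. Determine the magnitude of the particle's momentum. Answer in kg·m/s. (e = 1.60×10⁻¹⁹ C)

Since qvB = mv²/r, the momentum p = mv = qBr.
p = (1×1.60×10^-19)(0.0199)(2.78×10^-3) = 8.85×10^-24 kg·m/s.

p ≈ 8.85×10^-24 kg·m/s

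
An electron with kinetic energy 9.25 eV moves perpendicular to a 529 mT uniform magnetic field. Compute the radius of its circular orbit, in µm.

Convert the energy: K = 9.25 eV = 1.48×10^-18 J.
v = √(2K/m) = √(2·1.48×10^-18/9.11×10^-31) = 1.80×10^6 m/s.
r = mv/(qB) = (9.11×10^-31)(1.80×10^6) / [(1×1.60×10^-19)(0.529)] = 1.94×10^-5 m.

r ≈ 19.4 µm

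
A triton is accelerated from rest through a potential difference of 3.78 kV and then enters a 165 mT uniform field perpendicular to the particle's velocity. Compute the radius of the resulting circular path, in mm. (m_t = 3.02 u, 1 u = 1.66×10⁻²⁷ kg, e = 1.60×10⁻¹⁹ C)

r ≈ 93.3 mm

The kinetic energy gained is K = qV = (1×1.60×10^-19)(3780) = 6.05×10^-16 J.
v = √(2K/m) = 4.91×10^5 m/s.
r = mv/(qB) = (5.01×10^-27)(4.91×10^5) / [(1×1.60×10^-19)(0.165)] = 0.0933 m.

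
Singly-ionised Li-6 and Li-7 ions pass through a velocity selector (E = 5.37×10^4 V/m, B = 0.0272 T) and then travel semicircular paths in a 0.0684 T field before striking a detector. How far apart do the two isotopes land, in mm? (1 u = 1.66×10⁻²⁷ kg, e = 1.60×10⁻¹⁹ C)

Both emerge at v = E/B₁ = 1.97×10^6 m/s.
r = mv/(qB₂), so r₁ = 1.797 m and r₂ = 2.096 m, giving Δr = 0.299 m.
After a semicircle each ion lands a diameter 2r from the entry slit, so the separation is 2Δr = 0.599 m.

Δd ≈ 599 mm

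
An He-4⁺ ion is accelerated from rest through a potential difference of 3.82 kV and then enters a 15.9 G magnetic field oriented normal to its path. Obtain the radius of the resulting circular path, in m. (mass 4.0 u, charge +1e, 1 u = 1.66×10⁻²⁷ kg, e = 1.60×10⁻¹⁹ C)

r ≈ 11.2 m

The kinetic energy gained is K = qV = (1×1.60×10^-19)(3820) = 6.11×10^-16 J.
v = √(2K/m) = 4.29×10^5 m/s.
r = mv/(qB) = (6.64×10^-27)(4.29×10^5) / [(1×1.60×10^-19)(1.59×10^-3)] = 11.2 m.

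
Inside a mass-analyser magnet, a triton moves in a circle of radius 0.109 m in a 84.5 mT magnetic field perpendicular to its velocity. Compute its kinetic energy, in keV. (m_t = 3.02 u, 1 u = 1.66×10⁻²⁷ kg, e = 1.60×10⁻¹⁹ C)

K ≈ 1.35 keV

v = qBr/m = (1×1.60×10^-19)(0.0845)(0.109) / (5.01×10^-27) = 2.94×10^5 m/s.
K = ½mv² = 0.5·(5.01×10^-27)·(2.94×10^5)² = 2.17×10^-16 J = 1.35 keV.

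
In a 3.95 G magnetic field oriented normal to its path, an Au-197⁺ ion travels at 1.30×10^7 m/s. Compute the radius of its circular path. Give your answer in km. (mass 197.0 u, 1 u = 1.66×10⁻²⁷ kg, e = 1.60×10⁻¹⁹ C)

r ≈ 67.3 km

The magnetic force provides the centripetal force: qvB = mv²/r, so r = mv/(qB).
r = (3.27×10^-25 kg)(1.30×10^7 m/s) / [(1×1.60×10^-19 C)(3.95×10^-4 T)] = 6.73×10^4 m.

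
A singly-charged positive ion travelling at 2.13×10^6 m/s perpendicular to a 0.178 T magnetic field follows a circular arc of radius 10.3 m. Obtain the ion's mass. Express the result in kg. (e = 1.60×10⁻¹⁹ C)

qvB = mv²/r ⇒ m = qBr/v.
m = (1×1.60×10^-19)(0.178)(10.3) / (2.13×10^6) = 1.38×10^-25 kg.

m ≈ 1.38×10^-25 kg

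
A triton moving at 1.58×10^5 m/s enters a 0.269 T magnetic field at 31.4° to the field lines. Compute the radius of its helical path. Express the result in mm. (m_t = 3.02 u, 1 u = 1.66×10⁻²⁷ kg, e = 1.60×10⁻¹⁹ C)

Only the perpendicular component v⊥ = v sin31.4° = 8.23×10^4 m/s is bent by the field.
r = m v⊥ /(qB) = (5.01×10^-27)(8.23×10^4) / [(1×1.60×10^-19)(0.269)] = 9.59×10^-3 m.

r ≈ 9.59 mm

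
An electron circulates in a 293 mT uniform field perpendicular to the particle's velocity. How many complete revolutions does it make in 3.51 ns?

T = 2πm/(qB) = 2π(9.11×10^-31) / [(1×1.60×10^-19)(0.293)] = 1.2210×10^-10 s.
N = t/T = 3.51×10^-9 / 1.2210×10^-10 ≈ 28.75, so 28 complete revolutions.

N = 28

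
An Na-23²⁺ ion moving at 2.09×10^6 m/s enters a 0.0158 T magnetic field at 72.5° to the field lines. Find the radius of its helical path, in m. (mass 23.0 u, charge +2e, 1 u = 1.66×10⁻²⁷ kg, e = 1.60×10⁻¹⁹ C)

r ≈ 15.1 m

Only the perpendicular component v⊥ = v sin72.5° = 1.99×10^6 m/s is bent by the field.
r = m v⊥ /(qB) = (3.82×10^-26)(1.99×10^6) / [(2×1.60×10^-19)(0.0158)] = 15.1 m.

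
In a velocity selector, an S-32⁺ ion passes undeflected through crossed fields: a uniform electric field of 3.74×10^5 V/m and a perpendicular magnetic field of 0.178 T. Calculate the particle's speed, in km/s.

For zero net force, qE = qvB, so v = E/B.
v = (3.74×10^5) / (0.178) = 2.10×10^6 m/s.

v ≈ 2100 km/s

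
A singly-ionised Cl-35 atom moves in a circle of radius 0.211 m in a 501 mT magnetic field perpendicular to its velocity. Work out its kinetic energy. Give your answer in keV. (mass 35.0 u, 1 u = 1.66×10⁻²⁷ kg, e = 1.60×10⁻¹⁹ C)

K ≈ 15.4 keV

v = qBr/m = (1×1.60×10^-19)(0.501)(0.211) / (5.81×10^-26) = 2.91×10^5 m/s.
K = ½mv² = 0.5·(5.81×10^-26)·(2.91×10^5)² = 2.46×10^-15 J = 15.4 keV.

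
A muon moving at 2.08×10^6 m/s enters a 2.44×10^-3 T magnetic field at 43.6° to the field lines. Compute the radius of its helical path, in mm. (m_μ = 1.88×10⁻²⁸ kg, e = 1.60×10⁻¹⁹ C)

Only the perpendicular component v⊥ = v sin43.6° = 1.43×10^6 m/s is bent by the field.
r = m v⊥ /(qB) = (1.88×10^-28)(1.43×10^6) / [(1×1.60×10^-19)(2.44×10^-3)] = 0.691 m.

r ≈ 691 mm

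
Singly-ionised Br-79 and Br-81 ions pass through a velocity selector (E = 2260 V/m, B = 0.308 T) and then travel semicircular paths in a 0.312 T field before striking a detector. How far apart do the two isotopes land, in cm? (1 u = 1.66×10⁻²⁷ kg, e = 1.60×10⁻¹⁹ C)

Δd ≈ 0.0976 cm

Both emerge at v = E/B₁ = 7340 m/s.
r = mv/(qB₂), so r₁ = 0.019276 m and r₂ = 0.019764 m, giving Δr = 4.88×10^-4 m.
After a semicircle each ion lands a diameter 2r from the entry slit, so the separation is 2Δr = 9.76×10^-4 m.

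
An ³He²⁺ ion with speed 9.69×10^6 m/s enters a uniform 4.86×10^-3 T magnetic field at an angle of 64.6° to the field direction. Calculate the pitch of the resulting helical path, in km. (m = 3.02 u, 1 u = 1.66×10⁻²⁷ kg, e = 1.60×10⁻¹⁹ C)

The velocity component along B is v∥ = v cos64.6° = 4.16×10^6 m/s.
The cyclotron period T = 2πm/(qB) = 2.03×10^-5 s is set by m, q, B alone.
Pitch = v∥·T = (4.16×10^6)(2.03×10^-5) = 84.2 m.

pitch ≈ 0.0842 km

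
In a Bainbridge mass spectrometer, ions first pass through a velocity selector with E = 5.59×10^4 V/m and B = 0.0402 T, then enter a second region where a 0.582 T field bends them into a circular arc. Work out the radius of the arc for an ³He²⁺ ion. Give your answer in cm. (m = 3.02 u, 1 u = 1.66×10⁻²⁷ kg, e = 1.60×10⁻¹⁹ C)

The selector passes v = E/B = 5.59×10^4/0.0402 = 1.39×10^6 m/s.
In the deflection region, r = mv/(qB₂) = (5.01×10^-27)(1.39×10^6) / [(2×1.60×10^-19)(0.582)] = 0.0374 m.

r ≈ 3.74 cm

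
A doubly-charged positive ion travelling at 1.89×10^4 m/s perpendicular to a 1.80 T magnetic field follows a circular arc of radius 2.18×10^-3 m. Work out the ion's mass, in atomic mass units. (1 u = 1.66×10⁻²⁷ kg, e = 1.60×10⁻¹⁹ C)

m ≈ 40.0 u

qvB = mv²/r ⇒ m = qBr/v.
m = (2×1.60×10^-19)(1.80)(2.18×10^-3) / (1.89×10^4) = 6.64×10^-26 kg = 40.0 u.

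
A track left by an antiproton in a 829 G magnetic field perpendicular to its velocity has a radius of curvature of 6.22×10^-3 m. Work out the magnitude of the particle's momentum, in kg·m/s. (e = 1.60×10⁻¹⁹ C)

Since qvB = mv²/r, the momentum p = mv = qBr.
p = (1×1.60×10^-19)(0.0829)(6.22×10^-3) = 8.25×10^-23 kg·m/s.

p ≈ 8.25×10^-23 kg·m/s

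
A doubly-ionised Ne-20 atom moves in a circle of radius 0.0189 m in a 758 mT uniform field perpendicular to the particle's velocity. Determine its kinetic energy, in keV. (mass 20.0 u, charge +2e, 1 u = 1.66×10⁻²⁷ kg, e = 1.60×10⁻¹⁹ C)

v = qBr/m = (2×1.60×10^-19)(0.758)(0.0189) / (3.32×10^-26) = 1.38×10^5 m/s.
K = ½mv² = 0.5·(3.32×10^-26)·(1.38×10^5)² = 3.17×10^-16 J = 1.98 keV.

K ≈ 1.98 keV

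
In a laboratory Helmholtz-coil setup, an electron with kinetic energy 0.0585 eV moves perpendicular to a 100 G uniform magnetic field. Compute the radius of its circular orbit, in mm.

Convert the energy: K = 0.0585 eV = 9.36×10^-21 J.
v = √(2K/m) = √(2·9.36×10^-21/9.11×10^-31) = 1.43×10^5 m/s.
r = mv/(qB) = (9.11×10^-31)(1.43×10^5) / [(1×1.60×10^-19)(0.0100)] = 8.16×10^-5 m.

r ≈ 0.0816 mm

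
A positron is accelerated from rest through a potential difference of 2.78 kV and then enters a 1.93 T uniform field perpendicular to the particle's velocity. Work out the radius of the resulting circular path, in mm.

r ≈ 0.0922 mm

The kinetic energy gained is K = qV = (1×1.60×10^-19)(2780) = 4.45×10^-16 J.
v = √(2K/m) = 3.12×10^7 m/s.
r = mv/(qB) = (9.11×10^-31)(3.12×10^7) / [(1×1.60×10^-19)(1.93)] = 9.22×10^-5 m.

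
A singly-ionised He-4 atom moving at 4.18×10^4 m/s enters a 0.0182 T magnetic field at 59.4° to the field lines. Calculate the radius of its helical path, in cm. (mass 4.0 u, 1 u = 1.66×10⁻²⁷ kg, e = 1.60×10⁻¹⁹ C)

r ≈ 8.20 cm

Only the perpendicular component v⊥ = v sin59.4° = 3.60×10^4 m/s is bent by the field.
r = m v⊥ /(qB) = (6.64×10^-27)(3.60×10^4) / [(1×1.60×10^-19)(0.0182)] = 0.0820 m.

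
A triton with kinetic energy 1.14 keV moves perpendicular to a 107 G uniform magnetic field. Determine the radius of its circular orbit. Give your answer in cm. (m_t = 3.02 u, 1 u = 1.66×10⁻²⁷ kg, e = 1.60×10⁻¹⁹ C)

r ≈ 79.0 cm

Convert the energy: K = 1.14 keV = 1.82×10^-16 J.
v = √(2K/m) = √(2·1.82×10^-16/5.01×10^-27) = 2.70×10^5 m/s.
r = mv/(qB) = (5.01×10^-27)(2.70×10^5) / [(1×1.60×10^-19)(0.0107)] = 0.790 m.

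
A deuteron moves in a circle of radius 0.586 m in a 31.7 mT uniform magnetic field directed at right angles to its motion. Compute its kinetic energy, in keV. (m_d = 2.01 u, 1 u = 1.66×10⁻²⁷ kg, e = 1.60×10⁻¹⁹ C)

v = qBr/m = (1×1.60×10^-19)(0.0317)(0.586) / (3.34×10^-27) = 8.91×10^5 m/s.
K = ½mv² = 0.5·(3.34×10^-27)·(8.91×10^5)² = 1.32×10^-15 J = 8.27 keV.

K ≈ 8.27 keV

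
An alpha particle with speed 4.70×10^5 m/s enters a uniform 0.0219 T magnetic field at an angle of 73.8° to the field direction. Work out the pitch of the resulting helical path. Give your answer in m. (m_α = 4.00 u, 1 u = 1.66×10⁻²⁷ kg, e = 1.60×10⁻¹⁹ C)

pitch ≈ 0.781 m

The velocity component along B is v∥ = v cos73.8° = 1.31×10^5 m/s.
The cyclotron period T = 2πm/(qB) = 5.95×10^-6 s is set by m, q, B alone.
Pitch = v∥·T = (1.31×10^5)(5.95×10^-6) = 0.781 m.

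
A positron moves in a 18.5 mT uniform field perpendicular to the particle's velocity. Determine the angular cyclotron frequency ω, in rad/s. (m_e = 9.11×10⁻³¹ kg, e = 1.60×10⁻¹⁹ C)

ω ≈ 3.25×10^9 rad/s

ω = qB/m = (1×1.60×10^-19)(0.0185) / (9.11×10^-31) = 3.25×10^9 rad/s.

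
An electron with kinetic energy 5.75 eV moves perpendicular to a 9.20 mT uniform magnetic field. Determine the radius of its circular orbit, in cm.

Convert the energy: K = 5.75 eV = 9.20×10^-19 J.
v = √(2K/m) = √(2·9.20×10^-19/9.11×10^-31) = 1.42×10^6 m/s.
r = mv/(qB) = (9.11×10^-31)(1.42×10^6) / [(1×1.60×10^-19)(9.20×10^-3)] = 8.80×10^-4 m.

r ≈ 0.0880 cm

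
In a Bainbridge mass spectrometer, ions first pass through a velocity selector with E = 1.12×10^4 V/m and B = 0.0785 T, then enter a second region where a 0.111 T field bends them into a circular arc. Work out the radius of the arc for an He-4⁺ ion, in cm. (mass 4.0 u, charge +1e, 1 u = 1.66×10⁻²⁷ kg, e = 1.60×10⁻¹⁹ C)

The selector passes v = E/B = 1.12×10^4/0.0785 = 1.43×10^5 m/s.
In the deflection region, r = mv/(qB₂) = (6.64×10^-27)(1.43×10^5) / [(1×1.60×10^-19)(0.111)] = 0.0533 m.

r ≈ 5.33 cm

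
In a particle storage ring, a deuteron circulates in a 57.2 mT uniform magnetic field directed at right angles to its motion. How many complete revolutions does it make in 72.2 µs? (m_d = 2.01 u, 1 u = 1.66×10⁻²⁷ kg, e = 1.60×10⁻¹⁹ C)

T = 2πm/(qB) = 2π(3.3366×10^-27) / [(1×1.60×10^-19)(0.0572)] = 2.2907×10^-6 s.
N = t/T = 7.22×10^-5 / 2.2907×10^-6 ≈ 31.52, so 31 complete revolutions.

N = 31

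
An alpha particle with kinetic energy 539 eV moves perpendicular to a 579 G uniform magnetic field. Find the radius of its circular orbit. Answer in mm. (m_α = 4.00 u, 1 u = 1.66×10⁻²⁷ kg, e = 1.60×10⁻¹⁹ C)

r ≈ 57.8 mm

Convert the energy: K = 539 eV = 8.62×10^-17 J.
v = √(2K/m) = √(2·8.62×10^-17/6.64×10^-27) = 1.61×10^5 m/s.
r = mv/(qB) = (6.64×10^-27)(1.61×10^5) / [(2×1.60×10^-19)(0.0579)] = 0.0578 m.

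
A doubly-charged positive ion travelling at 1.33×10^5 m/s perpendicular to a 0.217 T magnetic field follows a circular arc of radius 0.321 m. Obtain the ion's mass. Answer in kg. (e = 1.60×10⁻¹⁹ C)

qvB = mv²/r ⇒ m = qBr/v.
m = (2×1.60×10^-19)(0.217)(0.321) / (1.33×10^5) = 1.68×10^-25 kg.

m ≈ 1.68×10^-25 kg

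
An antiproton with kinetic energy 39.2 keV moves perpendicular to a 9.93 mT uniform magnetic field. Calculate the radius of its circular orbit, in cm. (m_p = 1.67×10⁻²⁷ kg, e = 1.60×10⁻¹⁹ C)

Convert the energy: K = 39.2 keV = 6.27×10^-15 J.
v = √(2K/m) = √(2·6.27×10^-15/1.67×10^-27) = 2.74×10^6 m/s.
r = mv/(qB) = (1.67×10^-27)(2.74×10^6) / [(1×1.60×10^-19)(9.93×10^-3)] = 2.88 m.

r ≈ 288 cm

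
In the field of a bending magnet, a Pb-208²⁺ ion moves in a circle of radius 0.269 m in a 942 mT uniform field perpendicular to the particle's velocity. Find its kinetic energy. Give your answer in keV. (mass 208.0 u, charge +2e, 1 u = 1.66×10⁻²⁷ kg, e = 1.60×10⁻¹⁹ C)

K ≈ 59.5 keV

v = qBr/m = (2×1.60×10^-19)(0.942)(0.269) / (3.45×10^-25) = 2.35×10^5 m/s.
K = ½mv² = 0.5·(3.45×10^-25)·(2.35×10^5)² = 9.52×10^-15 J = 59.5 keV.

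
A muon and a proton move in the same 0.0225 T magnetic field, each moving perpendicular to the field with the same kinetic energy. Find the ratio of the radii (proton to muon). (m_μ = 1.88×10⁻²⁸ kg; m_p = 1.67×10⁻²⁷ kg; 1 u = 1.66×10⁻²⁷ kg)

r = √(2mK)/(qB) ⇒ at equal K, r ∝ √m/q.
r_{proton}/r_{muon} = 2.98.

ratio ≈ 2.98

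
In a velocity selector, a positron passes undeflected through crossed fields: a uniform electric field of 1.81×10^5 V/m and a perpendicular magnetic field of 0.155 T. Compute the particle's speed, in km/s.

For zero net force, qE = qvB, so v = E/B.
v = (1.81×10^5) / (0.155) = 1.17×10^6 m/s.

v ≈ 1170 km/s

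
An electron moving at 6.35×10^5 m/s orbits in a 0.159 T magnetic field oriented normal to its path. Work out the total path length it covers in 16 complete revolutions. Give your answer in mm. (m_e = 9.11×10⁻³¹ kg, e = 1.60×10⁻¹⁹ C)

L ≈ 2.29 mm

r = mv/(qB) = 2.27×10^-5 m, so one revolution covers 2πr = 1.43×10^-4 m.
In 16 revolutions: L = 16·2πr = 2.29×10^-3 m.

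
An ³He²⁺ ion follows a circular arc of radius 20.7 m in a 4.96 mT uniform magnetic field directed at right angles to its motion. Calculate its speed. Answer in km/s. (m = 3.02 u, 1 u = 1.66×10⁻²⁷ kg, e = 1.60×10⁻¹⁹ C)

From qvB = mv²/r, v = qBr/m.
v = (2×1.60×10^-19)(4.96×10^-3)(20.7) / (5.01×10^-27) = 6.55×10^6 m/s.

v ≈ 6550 km/s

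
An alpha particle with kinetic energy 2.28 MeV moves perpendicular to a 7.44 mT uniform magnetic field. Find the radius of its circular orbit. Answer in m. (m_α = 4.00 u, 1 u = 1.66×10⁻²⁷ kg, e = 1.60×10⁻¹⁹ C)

r ≈ 29.2 m

Convert the energy: K = 2.28 MeV = 3.65×10^-13 J.
v = √(2K/m) = √(2·3.65×10^-13/6.64×10^-27) = 1.05×10^7 m/s.
r = mv/(qB) = (6.64×10^-27)(1.05×10^7) / [(2×1.60×10^-19)(7.44×10^-3)] = 29.2 m.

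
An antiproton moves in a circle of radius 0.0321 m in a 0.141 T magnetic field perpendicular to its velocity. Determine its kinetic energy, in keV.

K ≈ 0.981 keV

v = qBr/m = (1×1.60×10^-19)(0.141)(0.0321) / (1.67×10^-27) = 4.34×10^5 m/s.
K = ½mv² = 0.5·(1.67×10^-27)·(4.34×10^5)² = 1.57×10^-16 J = 0.981 keV.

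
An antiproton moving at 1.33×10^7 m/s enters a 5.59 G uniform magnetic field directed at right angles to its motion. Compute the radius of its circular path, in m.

The magnetic force provides the centripetal force: qvB = mv²/r, so r = mv/(qB).
r = (1.67×10^-27 kg)(1.33×10^7 m/s) / [(1×1.60×10^-19 C)(5.59×10^-4 T)] = 248 m.

r ≈ 248 m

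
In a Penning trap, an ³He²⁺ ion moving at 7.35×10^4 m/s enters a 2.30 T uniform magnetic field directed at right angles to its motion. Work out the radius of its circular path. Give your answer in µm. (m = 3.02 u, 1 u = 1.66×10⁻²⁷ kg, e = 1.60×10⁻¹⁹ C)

r ≈ 501 µm

The magnetic force provides the centripetal force: qvB = mv²/r, so r = mv/(qB).
r = (5.01×10^-27 kg)(7.35×10^4 m/s) / [(2×1.60×10^-19 C)(2.30 T)] = 5.01×10^-4 m.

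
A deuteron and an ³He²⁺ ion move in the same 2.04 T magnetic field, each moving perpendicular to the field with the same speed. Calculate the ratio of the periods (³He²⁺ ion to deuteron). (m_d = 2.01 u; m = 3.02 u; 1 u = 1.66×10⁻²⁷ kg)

T = 2πm/(qB) is independent of speed, so T₂/T₁ = (m₂/q₂)/(m₁/q₁).
T_{³He²⁺ ion}/T_{deuteron} = (5.01×10^-27/2e) / (3.34×10^-27/1e) = 0.751.

ratio ≈ 0.751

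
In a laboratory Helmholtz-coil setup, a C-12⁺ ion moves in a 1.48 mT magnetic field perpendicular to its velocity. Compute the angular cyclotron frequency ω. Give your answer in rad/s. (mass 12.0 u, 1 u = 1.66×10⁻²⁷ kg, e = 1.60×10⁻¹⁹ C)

ω = qB/m = (1×1.60×10^-19)(1.48×10^-3) / (1.99×10^-26) = 1.19×10^4 rad/s.

ω ≈ 1.19×10^4 rad/s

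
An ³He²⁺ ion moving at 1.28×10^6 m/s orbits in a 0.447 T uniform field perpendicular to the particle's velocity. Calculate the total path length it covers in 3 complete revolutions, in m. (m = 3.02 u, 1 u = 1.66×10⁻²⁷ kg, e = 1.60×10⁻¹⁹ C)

L ≈ 0.846 m

r = mv/(qB) = 0.0449 m, so one revolution covers 2πr = 0.282 m.
In 3 revolutions: L = 3·2πr = 0.846 m.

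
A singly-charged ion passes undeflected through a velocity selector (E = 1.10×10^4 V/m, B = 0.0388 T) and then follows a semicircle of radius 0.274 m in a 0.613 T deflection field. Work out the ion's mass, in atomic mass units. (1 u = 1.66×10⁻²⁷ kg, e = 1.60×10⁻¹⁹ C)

v = E/B₁ = 2.84×10^5 m/s.
From r = mv/(qB₂), m = qB₂r/v = (1×1.60×10^-19)(0.613)(0.274) / (2.84×10^5) = 9.48×10^-26 kg.
In atomic mass units: m = 9.48×10^-26 / 1.66×10^-27 = 57.1 u.

m ≈ 57.1 u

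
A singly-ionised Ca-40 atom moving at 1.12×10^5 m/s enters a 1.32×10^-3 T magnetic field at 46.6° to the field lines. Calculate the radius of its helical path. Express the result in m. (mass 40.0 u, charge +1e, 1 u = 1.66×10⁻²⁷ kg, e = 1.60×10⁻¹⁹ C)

r ≈ 25.6 m

Only the perpendicular component v⊥ = v sin46.6° = 8.14×10^4 m/s is bent by the field.
r = m v⊥ /(qB) = (6.64×10^-26)(8.14×10^4) / [(1×1.60×10^-19)(1.32×10^-3)] = 25.6 m.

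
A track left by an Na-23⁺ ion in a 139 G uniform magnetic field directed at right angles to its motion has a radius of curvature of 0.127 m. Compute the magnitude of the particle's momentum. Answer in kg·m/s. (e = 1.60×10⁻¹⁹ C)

Since qvB = mv²/r, the momentum p = mv = qBr.
p = (1×1.60×10^-19)(0.0139)(0.127) = 2.82×10^-22 kg·m/s.

p ≈ 2.82×10^-22 kg·m/s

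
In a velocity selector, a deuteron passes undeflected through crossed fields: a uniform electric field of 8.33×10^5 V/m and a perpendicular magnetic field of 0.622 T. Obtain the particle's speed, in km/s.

v ≈ 1340 km/s

For zero net force, qE = qvB, so v = E/B.
v = (8.33×10^5) / (0.622) = 1.34×10^6 m/s.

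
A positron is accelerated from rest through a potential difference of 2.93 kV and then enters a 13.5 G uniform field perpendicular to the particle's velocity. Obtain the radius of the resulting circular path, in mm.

r ≈ 135 mm

The kinetic energy gained is K = qV = (1×1.60×10^-19)(2930) = 4.69×10^-16 J.
v = √(2K/m) = 3.21×10^7 m/s.
r = mv/(qB) = (9.11×10^-31)(3.21×10^7) / [(1×1.60×10^-19)(1.35×10^-3)] = 0.135 m.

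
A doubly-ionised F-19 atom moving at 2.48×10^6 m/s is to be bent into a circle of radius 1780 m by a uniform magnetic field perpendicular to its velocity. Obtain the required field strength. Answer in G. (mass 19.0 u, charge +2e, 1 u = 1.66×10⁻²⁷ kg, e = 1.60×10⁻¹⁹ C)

B ≈ 1.37 G

qvB = mv²/r gives B = mv/(qr).
B = (3.15×10^-26)(2.48×10^6) / [(2×1.60×10^-19)(1780)] = 1.37×10^-4 T.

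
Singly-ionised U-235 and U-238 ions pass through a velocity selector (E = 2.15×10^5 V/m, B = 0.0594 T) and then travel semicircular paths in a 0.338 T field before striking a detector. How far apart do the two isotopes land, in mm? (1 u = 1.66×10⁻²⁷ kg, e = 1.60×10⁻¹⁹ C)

Δd ≈ 667 mm

Both emerge at v = E/B₁ = 3.62×10^6 m/s.
r = mv/(qB₂), so r₁ = 26.109 m and r₂ = 26.442 m, giving Δr = 0.333 m.
After a semicircle each ion lands a diameter 2r from the entry slit, so the separation is 2Δr = 0.667 m.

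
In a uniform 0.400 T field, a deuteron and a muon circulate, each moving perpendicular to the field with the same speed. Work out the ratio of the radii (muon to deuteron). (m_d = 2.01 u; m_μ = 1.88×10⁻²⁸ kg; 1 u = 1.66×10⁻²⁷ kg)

r = mv/(qB) ⇒ at equal v, r ∝ m/q.
r_{muon}/r_{deuteron} = 0.0563.

ratio ≈ 0.0563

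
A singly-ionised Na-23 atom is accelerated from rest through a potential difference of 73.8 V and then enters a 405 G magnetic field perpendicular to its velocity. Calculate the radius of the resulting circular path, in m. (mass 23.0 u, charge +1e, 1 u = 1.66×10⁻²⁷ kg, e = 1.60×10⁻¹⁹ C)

r ≈ 0.147 m

The kinetic energy gained is K = qV = (1×1.60×10^-19)(73.8) = 1.18×10^-17 J.
v = √(2K/m) = 2.49×10^4 m/s.
r = mv/(qB) = (3.82×10^-26)(2.49×10^4) / [(1×1.60×10^-19)(0.0405)] = 0.147 m.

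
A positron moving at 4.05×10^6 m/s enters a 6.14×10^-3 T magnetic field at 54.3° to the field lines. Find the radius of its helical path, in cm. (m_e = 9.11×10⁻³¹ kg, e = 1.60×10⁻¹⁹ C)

r ≈ 0.305 cm

Only the perpendicular component v⊥ = v sin54.3° = 3.29×10^6 m/s is bent by the field.
r = m v⊥ /(qB) = (9.11×10^-31)(3.29×10^6) / [(1×1.60×10^-19)(6.14×10^-3)] = 3.05×10^-3 m.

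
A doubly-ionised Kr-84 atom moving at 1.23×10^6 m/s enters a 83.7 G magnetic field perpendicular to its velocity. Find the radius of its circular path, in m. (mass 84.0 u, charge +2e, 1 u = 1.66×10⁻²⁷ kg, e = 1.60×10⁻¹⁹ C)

r ≈ 64.0 m

The magnetic force provides the centripetal force: qvB = mv²/r, so r = mv/(qB).
r = (1.39×10^-25 kg)(1.23×10^6 m/s) / [(2×1.60×10^-19 C)(8.37×10^-3 T)] = 64.0 m.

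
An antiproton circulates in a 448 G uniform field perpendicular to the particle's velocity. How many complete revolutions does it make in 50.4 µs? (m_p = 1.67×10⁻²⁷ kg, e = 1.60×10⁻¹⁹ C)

N = 34

T = 2πm/(qB) = 2π(1.67×10^-27) / [(1×1.60×10^-19)(0.0448)] = 1.4639×10^-6 s.
N = t/T = 5.04×10^-5 / 1.4639×10^-6 ≈ 34.43, so 34 complete revolutions.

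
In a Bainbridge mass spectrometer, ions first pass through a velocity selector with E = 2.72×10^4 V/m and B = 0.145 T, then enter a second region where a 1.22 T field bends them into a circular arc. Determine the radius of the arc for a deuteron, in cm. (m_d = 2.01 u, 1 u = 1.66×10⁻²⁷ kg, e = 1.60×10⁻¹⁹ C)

r ≈ 0.321 cm

The selector passes v = E/B = 2.72×10^4/0.145 = 1.88×10^5 m/s.
In the deflection region, r = mv/(qB₂) = (3.34×10^-27)(1.88×10^5) / [(1×1.60×10^-19)(1.22)] = 3.21×10^-3 m.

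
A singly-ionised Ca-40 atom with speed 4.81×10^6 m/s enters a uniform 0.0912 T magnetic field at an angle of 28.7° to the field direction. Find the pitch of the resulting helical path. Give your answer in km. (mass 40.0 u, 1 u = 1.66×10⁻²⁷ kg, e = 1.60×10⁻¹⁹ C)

pitch ≈ 0.121 km

The velocity component along B is v∥ = v cos28.7° = 4.22×10^6 m/s.
The cyclotron period T = 2πm/(qB) = 2.86×10^-5 s is set by m, q, B alone.
Pitch = v∥·T = (4.22×10^6)(2.86×10^-5) = 121 m.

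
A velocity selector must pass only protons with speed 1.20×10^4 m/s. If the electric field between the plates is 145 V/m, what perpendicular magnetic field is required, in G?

qE = qvB ⇒ B = E/v = (145) / (1.20×10^4) = 0.0121 T.

B ≈ 121 G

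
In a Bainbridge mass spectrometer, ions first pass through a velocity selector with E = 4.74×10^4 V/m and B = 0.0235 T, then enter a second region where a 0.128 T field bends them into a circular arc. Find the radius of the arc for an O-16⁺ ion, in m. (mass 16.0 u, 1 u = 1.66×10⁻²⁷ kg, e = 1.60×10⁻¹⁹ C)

r ≈ 2.62 m

The selector passes v = E/B = 4.74×10^4/0.0235 = 2.02×10^6 m/s.
In the deflection region, r = mv/(qB₂) = (2.66×10^-26)(2.02×10^6) / [(1×1.60×10^-19)(0.128)] = 2.62 m.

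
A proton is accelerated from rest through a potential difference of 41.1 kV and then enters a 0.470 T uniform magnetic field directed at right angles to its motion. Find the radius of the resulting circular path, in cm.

The kinetic energy gained is K = qV = (1×1.60×10^-19)(4.11×10^4) = 6.58×10^-15 J.
v = √(2K/m) = 2.81×10^6 m/s.
r = mv/(qB) = (1.67×10^-27)(2.81×10^6) / [(1×1.60×10^-19)(0.470)] = 0.0623 m.

r ≈ 6.23 cm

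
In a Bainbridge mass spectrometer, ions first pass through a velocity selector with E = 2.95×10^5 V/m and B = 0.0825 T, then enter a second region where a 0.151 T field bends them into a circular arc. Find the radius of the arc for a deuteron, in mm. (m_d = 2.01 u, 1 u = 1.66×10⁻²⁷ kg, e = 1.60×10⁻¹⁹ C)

The selector passes v = E/B = 2.95×10^5/0.0825 = 3.58×10^6 m/s.
In the deflection region, r = mv/(qB₂) = (3.34×10^-27)(3.58×10^6) / [(1×1.60×10^-19)(0.151)] = 0.494 m.

r ≈ 494 mm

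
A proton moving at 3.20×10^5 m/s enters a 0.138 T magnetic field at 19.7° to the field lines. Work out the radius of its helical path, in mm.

Only the perpendicular component v⊥ = v sin19.7° = 1.08×10^5 m/s is bent by the field.
r = m v⊥ /(qB) = (1.67×10^-27)(1.08×10^5) / [(1×1.60×10^-19)(0.138)] = 8.16×10^-3 m.

r ≈ 8.16 mm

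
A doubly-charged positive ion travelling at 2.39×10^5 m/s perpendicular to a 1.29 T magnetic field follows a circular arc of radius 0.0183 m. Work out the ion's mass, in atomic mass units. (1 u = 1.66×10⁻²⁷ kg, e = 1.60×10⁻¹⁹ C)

m ≈ 19.0 u

qvB = mv²/r ⇒ m = qBr/v.
m = (2×1.60×10^-19)(1.29)(0.0183) / (2.39×10^5) = 3.16×10^-26 kg = 19.0 u.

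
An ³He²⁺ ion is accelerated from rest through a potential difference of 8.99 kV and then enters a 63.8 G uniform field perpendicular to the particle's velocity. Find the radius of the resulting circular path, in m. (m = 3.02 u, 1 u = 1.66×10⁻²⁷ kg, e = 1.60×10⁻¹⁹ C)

The kinetic energy gained is K = qV = (2×1.60×10^-19)(8990) = 2.88×10^-15 J.
v = √(2K/m) = 1.07×10^6 m/s.
r = mv/(qB) = (5.01×10^-27)(1.07×10^6) / [(2×1.60×10^-19)(6.38×10^-3)] = 2.63 m.

r ≈ 2.63 m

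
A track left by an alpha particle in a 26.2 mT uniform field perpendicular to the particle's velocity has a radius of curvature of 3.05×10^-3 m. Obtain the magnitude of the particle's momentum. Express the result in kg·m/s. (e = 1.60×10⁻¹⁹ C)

Since qvB = mv²/r, the momentum p = mv = qBr.
p = (2×1.60×10^-19)(0.0262)(3.05×10^-3) = 2.56×10^-23 kg·m/s.

p ≈ 2.56×10^-23 kg·m/s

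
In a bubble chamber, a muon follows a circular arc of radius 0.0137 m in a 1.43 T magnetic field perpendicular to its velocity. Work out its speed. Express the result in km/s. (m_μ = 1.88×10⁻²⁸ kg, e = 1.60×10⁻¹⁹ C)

From qvB = mv²/r, v = qBr/m.
v = (1×1.60×10^-19)(1.43)(0.0137) / (1.88×10^-28) = 1.67×10^7 m/s.

v ≈ 16700 km/s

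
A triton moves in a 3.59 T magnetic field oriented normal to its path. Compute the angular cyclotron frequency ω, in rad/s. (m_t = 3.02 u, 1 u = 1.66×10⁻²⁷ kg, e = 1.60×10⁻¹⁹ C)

ω ≈ 1.15×10^8 rad/s

ω = qB/m = (1×1.60×10^-19)(3.59) / (5.01×10^-27) = 1.15×10^8 rad/s.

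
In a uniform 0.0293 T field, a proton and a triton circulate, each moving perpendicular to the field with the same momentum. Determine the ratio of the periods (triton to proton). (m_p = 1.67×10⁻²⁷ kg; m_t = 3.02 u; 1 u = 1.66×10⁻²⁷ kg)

T = 2πm/(qB) is independent of speed, so T₂/T₁ = (m₂/q₂)/(m₁/q₁).
T_{triton}/T_{proton} = (5.01×10^-27/1e) / (1.67×10^-27/1e) = 3.00.

ratio ≈ 3.00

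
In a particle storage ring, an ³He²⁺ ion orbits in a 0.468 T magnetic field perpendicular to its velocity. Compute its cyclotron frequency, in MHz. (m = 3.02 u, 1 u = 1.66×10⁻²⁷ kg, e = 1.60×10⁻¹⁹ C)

f ≈ 4.75 MHz

f = qB/(2πm) = (2×1.60×10^-19)(0.468) / [2π(5.01×10^-27)] = 4.75×10^6 Hz.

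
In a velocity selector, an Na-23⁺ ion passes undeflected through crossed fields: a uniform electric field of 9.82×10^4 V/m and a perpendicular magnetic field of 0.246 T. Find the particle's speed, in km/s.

v ≈ 399 km/s

For zero net force, qE = qvB, so v = E/B.
v = (9.82×10^4) / (0.246) = 3.99×10^5 m/s.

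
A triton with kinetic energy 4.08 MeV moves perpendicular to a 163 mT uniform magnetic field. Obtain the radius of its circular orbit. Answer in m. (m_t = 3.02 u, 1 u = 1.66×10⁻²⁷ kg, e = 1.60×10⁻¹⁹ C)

r ≈ 3.10 m

Convert the energy: K = 4.08 MeV = 6.53×10^-13 J.
v = √(2K/m) = √(2·6.53×10^-13/5.01×10^-27) = 1.61×10^7 m/s.
r = mv/(qB) = (5.01×10^-27)(1.61×10^7) / [(1×1.60×10^-19)(0.163)] = 3.10 m.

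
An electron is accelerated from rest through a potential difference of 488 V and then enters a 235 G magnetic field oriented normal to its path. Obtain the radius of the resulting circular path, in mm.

The kinetic energy gained is K = qV = (1×1.60×10^-19)(488) = 7.81×10^-17 J.
v = √(2K/m) = 1.31×10^7 m/s.
r = mv/(qB) = (9.11×10^-31)(1.31×10^7) / [(1×1.60×10^-19)(0.0235)] = 3.17×10^-3 m.

r ≈ 3.17 mm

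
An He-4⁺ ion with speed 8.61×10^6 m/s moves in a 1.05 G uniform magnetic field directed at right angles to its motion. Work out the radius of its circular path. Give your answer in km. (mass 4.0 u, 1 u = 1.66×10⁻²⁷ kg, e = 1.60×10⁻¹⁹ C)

r ≈ 3.40 km

The magnetic force provides the centripetal force: qvB = mv²/r, so r = mv/(qB).
r = (6.64×10^-27 kg)(8.61×10^6 m/s) / [(1×1.60×10^-19 C)(1.05×10^-4 T)] = 3400 m.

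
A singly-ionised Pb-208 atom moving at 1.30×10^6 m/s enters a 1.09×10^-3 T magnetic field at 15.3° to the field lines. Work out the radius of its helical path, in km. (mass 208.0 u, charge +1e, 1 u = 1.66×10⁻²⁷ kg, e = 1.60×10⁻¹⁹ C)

Only the perpendicular component v⊥ = v sin15.3° = 3.43×10^5 m/s is bent by the field.
r = m v⊥ /(qB) = (3.45×10^-25)(3.43×10^5) / [(1×1.60×10^-19)(1.09×10^-3)] = 679 m.

r ≈ 0.679 km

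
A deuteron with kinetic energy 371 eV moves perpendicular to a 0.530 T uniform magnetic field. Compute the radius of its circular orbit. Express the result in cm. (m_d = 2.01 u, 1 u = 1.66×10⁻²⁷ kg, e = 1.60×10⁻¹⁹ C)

Convert the energy: K = 371 eV = 5.94×10^-17 J.
v = √(2K/m) = √(2·5.94×10^-17/3.34×10^-27) = 1.89×10^5 m/s.
r = mv/(qB) = (3.34×10^-27)(1.89×10^5) / [(1×1.60×10^-19)(0.530)] = 7.42×10^-3 m.

r ≈ 0.742 cm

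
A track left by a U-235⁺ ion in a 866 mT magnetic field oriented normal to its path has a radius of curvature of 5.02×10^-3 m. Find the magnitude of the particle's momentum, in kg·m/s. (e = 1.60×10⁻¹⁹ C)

Since qvB = mv²/r, the momentum p = mv = qBr.
p = (1×1.60×10^-19)(0.866)(5.02×10^-3) = 6.96×10^-22 kg·m/s.

p ≈ 6.96×10^-22 kg·m/s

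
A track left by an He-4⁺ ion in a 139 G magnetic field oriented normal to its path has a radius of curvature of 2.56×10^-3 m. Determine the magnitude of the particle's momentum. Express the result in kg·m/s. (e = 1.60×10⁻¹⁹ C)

p ≈ 5.69×10^-24 kg·m/s

Since qvB = mv²/r, the momentum p = mv = qBr.
p = (1×1.60×10^-19)(0.0139)(2.56×10^-3) = 5.69×10^-24 kg·m/s.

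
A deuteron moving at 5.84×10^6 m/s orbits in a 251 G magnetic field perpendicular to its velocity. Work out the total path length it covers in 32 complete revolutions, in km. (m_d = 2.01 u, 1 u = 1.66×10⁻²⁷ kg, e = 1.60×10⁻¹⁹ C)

r = mv/(qB) = 4.85 m, so one revolution covers 2πr = 30.5 m.
In 32 revolutions: L = 32·2πr = 976 m.

L ≈ 0.976 km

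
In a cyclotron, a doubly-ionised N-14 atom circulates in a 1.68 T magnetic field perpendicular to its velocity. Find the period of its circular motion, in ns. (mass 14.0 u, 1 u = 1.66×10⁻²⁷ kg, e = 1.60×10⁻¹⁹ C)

The cyclotron period is independent of speed: T = 2πm/(qB).
T = 2π(2.32×10^-26) / [(2×1.60×10^-19)(1.68)] = 2.72×10^-7 s.

T ≈ 272 ns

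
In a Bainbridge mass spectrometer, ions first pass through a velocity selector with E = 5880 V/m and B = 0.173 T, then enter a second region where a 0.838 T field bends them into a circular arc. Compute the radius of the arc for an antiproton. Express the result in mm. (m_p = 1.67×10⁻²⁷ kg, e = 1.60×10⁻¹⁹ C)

The selector passes v = E/B = 5880/0.173 = 3.40×10^4 m/s.
In the deflection region, r = mv/(qB₂) = (1.67×10^-27)(3.40×10^4) / [(1×1.60×10^-19)(0.838)] = 4.23×10^-4 m.

r ≈ 0.423 mm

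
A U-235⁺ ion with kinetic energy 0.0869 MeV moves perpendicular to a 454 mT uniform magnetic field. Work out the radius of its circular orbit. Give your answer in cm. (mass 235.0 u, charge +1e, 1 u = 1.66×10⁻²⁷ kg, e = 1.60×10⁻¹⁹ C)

r ≈ 143 cm

Convert the energy: K = 0.0869 MeV = 1.39×10^-14 J.
v = √(2K/m) = √(2·1.39×10^-14/3.90×10^-25) = 2.67×10^5 m/s.
r = mv/(qB) = (3.90×10^-25)(2.67×10^5) / [(1×1.60×10^-19)(0.454)] = 1.43 m.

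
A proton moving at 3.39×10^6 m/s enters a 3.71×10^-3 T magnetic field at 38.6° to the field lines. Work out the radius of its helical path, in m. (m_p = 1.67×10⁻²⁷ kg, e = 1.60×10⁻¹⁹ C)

Only the perpendicular component v⊥ = v sin38.6° = 2.11×10^6 m/s is bent by the field.
r = m v⊥ /(qB) = (1.67×10^-27)(2.11×10^6) / [(1×1.60×10^-19)(3.71×10^-3)] = 5.95 m.

r ≈ 5.95 m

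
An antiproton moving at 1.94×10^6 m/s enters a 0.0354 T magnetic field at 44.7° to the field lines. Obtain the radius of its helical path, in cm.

Only the perpendicular component v⊥ = v sin44.7° = 1.36×10^6 m/s is bent by the field.
r = m v⊥ /(qB) = (1.67×10^-27)(1.36×10^6) / [(1×1.60×10^-19)(0.0354)] = 0.402 m.

r ≈ 40.2 cm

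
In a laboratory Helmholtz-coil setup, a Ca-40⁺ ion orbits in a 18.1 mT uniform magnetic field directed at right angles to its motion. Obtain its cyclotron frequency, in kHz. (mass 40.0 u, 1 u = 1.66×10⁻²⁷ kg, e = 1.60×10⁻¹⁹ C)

f ≈ 6.94 kHz

f = qB/(2πm) = (1×1.60×10^-19)(0.0181) / [2π(6.64×10^-26)] = 6940 Hz.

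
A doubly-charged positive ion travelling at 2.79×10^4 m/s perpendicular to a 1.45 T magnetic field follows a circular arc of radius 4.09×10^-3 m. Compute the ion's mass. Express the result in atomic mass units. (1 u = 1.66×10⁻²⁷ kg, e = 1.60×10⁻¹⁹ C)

qvB = mv²/r ⇒ m = qBr/v.
m = (2×1.60×10^-19)(1.45)(4.09×10^-3) / (2.79×10^4) = 6.80×10^-26 kg = 41.0 u.

m ≈ 41.0 u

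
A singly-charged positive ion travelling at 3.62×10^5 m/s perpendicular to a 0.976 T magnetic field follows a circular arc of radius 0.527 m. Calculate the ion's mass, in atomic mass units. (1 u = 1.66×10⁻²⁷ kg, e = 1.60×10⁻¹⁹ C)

m ≈ 137 u

qvB = mv²/r ⇒ m = qBr/v.
m = (1×1.60×10^-19)(0.976)(0.527) / (3.62×10^5) = 2.27×10^-25 kg = 137 u.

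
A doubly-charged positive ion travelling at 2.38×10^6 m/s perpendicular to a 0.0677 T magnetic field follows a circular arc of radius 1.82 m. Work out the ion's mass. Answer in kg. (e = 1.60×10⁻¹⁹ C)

m ≈ 1.66×10^-26 kg

qvB = mv²/r ⇒ m = qBr/v.
m = (2×1.60×10^-19)(0.0677)(1.82) / (2.38×10^6) = 1.66×10^-26 kg.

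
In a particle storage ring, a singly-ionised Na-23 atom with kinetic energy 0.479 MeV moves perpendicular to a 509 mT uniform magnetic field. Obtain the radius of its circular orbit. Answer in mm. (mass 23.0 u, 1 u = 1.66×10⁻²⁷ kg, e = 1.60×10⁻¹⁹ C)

Convert the energy: K = 0.479 MeV = 7.66×10^-14 J.
v = √(2K/m) = √(2·7.66×10^-14/3.82×10^-26) = 2.00×10^6 m/s.
r = mv/(qB) = (3.82×10^-26)(2.00×10^6) / [(1×1.60×10^-19)(0.509)] = 0.939 m.

r ≈ 939 mm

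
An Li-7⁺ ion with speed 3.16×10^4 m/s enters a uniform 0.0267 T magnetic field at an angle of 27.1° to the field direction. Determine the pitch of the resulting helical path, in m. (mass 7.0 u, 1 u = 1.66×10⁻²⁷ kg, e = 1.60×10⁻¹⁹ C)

The velocity component along B is v∥ = v cos27.1° = 2.81×10^4 m/s.
The cyclotron period T = 2πm/(qB) = 1.71×10^-5 s is set by m, q, B alone.
Pitch = v∥·T = (2.81×10^4)(1.71×10^-5) = 0.481 m.

pitch ≈ 0.481 m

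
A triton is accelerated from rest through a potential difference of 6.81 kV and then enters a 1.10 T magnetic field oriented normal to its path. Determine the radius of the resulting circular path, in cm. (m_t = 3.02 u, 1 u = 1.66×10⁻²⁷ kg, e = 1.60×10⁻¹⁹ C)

r ≈ 1.88 cm

The kinetic energy gained is K = qV = (1×1.60×10^-19)(6810) = 1.09×10^-15 J.
v = √(2K/m) = 6.59×10^5 m/s.
r = mv/(qB) = (5.01×10^-27)(6.59×10^5) / [(1×1.60×10^-19)(1.10)] = 0.0188 m.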